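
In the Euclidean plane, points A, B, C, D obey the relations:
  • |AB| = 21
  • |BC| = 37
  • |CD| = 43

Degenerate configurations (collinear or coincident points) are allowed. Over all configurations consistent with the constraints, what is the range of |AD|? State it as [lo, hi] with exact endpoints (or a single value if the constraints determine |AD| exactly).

|AB| ∈ {21}
|BC| ∈ {37}
|CD| ∈ {43}
|AC| ∈ [16, 58]
|BD| ∈ [6, 80]
|AD| ∈ [0, 101]

|AD| ∈ [0, 101]  (≈ [0.0000, 101.0000])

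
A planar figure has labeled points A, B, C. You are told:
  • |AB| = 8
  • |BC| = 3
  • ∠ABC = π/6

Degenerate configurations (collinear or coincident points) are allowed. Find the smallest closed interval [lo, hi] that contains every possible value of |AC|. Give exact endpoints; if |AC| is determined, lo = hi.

|AC| = √(73 - 24·√(3))  (≈ 5.6063)

|AB| ∈ {8}
|BC| ∈ {3}
|AC| ∈ {√(73 - 24·√(3))}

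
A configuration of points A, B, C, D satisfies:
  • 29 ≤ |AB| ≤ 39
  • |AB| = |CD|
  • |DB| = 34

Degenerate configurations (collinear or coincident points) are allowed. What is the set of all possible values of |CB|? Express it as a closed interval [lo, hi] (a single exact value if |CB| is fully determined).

|CB| ∈ [0, 73]  (≈ [0.0000, 73.0000])

|AB| ∈ [29, 39]
|BD| ∈ {34}
|CD| ∈ [29, 39]
|AD| ∈ [0, 73]
|BC| ∈ [0, 73]
|AC| ∈ [0, 112]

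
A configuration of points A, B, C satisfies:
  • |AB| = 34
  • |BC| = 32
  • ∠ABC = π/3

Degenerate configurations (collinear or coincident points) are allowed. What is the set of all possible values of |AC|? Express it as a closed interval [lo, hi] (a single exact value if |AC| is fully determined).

|AB| ∈ {34}
|BC| ∈ {32}
|AC| ∈ {2·√(273)}

|AC| = 2·√(273)  (≈ 33.0454)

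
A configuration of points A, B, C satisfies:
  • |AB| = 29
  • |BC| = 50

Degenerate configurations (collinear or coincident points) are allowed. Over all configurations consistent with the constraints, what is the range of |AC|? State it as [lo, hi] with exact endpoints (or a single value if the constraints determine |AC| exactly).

|AC| ∈ [21, 79]  (≈ [21.0000, 79.0000])

|AB| ∈ {29}
|BC| ∈ {50}
|AC| ∈ [21, 79]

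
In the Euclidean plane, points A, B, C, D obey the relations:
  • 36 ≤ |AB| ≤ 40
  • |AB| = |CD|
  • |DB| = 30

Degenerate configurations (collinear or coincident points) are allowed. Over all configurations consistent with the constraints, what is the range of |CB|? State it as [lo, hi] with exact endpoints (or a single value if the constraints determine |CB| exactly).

|AB| ∈ [36, 40]
|BD| ∈ {30}
|CD| ∈ [36, 40]
|AD| ∈ [6, 70]
|BC| ∈ [6, 70]
|AC| ∈ [0, 110]

|CB| ∈ [6, 70]  (≈ [6.0000, 70.0000])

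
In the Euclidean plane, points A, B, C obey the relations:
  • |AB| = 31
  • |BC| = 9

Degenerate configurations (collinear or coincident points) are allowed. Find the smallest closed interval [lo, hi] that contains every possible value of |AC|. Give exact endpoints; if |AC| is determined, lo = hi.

|AC| ∈ [22, 40]  (≈ [22.0000, 40.0000])

|AB| ∈ {31}
|BC| ∈ {9}
|AC| ∈ [22, 40]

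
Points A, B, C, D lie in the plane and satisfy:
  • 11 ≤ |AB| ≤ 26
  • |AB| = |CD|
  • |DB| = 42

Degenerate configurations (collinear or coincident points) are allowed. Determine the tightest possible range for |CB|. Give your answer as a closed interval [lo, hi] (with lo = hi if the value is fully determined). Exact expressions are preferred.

|AB| ∈ [11, 26]
|BD| ∈ {42}
|CD| ∈ [11, 26]
|AD| ∈ [16, 68]
|BC| ∈ [16, 68]
|AC| ∈ [0, 94]

|CB| ∈ [16, 68]  (≈ [16.0000, 68.0000])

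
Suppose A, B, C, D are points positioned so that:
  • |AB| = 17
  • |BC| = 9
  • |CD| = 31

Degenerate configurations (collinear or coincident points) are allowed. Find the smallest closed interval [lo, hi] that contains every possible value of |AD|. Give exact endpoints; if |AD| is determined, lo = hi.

|AD| ∈ [5, 57]  (≈ [5.0000, 57.0000])

|AB| ∈ {17}
|BC| ∈ {9}
|CD| ∈ {31}
|AC| ∈ [8, 26]
|BD| ∈ [22, 40]
|AD| ∈ [5, 57]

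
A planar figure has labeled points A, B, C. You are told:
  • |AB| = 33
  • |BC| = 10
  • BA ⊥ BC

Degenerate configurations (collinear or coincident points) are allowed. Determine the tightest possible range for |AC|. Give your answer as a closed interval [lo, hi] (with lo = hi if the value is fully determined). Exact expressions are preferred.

|AB| ∈ {33}
|BC| ∈ {10}
|AC| ∈ {√(1189)}

|AC| = √(1189)  (≈ 34.4819)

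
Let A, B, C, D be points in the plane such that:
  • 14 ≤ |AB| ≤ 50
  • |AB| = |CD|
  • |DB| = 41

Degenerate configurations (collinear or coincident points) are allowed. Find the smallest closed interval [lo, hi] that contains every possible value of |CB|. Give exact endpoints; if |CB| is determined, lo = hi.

|CB| ∈ [0, 91]  (≈ [0.0000, 91.0000])

|AB| ∈ [14, 50]
|BD| ∈ {41}
|CD| ∈ [14, 50]
|AD| ∈ [0, 91]
|BC| ∈ [0, 91]
|AC| ∈ [0, 141]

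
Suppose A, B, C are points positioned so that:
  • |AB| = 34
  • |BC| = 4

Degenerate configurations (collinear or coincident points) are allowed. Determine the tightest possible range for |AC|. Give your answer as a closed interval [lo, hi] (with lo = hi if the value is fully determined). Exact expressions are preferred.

|AB| ∈ {34}
|BC| ∈ {4}
|AC| ∈ [30, 38]

|AC| ∈ [30, 38]  (≈ [30.0000, 38.0000])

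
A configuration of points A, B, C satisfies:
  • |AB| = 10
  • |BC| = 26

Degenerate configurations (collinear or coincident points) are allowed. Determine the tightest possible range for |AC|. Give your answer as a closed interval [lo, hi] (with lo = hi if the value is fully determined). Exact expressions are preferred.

|AB| ∈ {10}
|BC| ∈ {26}
|AC| ∈ [16, 36]

|AC| ∈ [16, 36]  (≈ [16.0000, 36.0000])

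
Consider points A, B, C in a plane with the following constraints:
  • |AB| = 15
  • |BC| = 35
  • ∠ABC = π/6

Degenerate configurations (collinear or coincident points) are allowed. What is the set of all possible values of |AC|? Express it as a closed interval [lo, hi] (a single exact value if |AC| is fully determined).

|AB| ∈ {15}
|BC| ∈ {35}
|AC| ∈ {5·√(58 - 21·√(3))}

|AC| = 5·√(58 - 21·√(3))  (≈ 23.2524)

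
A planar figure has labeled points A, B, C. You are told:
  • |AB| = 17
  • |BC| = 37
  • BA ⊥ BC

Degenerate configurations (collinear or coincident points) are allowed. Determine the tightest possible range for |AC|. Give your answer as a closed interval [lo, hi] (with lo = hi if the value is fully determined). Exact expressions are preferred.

|AC| = √(1658)  (≈ 40.7185)

|AB| ∈ {17}
|BC| ∈ {37}
|AC| ∈ {√(1658)}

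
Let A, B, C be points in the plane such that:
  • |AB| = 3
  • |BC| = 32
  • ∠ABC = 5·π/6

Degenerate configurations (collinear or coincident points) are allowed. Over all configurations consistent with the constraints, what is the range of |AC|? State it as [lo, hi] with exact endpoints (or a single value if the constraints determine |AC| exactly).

|AC| = √(96·√(3) + 1033)  (≈ 34.6306)

|AB| ∈ {3}
|BC| ∈ {32}
|AC| ∈ {√(96·√(3) + 1033)}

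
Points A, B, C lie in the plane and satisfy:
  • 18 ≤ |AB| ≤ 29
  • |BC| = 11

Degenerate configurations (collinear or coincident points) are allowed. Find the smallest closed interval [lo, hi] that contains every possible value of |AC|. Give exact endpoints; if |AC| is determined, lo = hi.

|AB| ∈ [18, 29]
|BC| ∈ {11}
|AC| ∈ [7, 40]

|AC| ∈ [7, 40]  (≈ [7.0000, 40.0000])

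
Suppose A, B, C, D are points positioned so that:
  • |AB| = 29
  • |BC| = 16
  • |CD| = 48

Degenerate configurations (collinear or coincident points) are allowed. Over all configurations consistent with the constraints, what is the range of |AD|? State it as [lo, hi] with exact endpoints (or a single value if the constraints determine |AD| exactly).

|AD| ∈ [3, 93]  (≈ [3.0000, 93.0000])

|AB| ∈ {29}
|BC| ∈ {16}
|CD| ∈ {48}
|AC| ∈ [13, 45]
|BD| ∈ [32, 64]
|AD| ∈ [3, 93]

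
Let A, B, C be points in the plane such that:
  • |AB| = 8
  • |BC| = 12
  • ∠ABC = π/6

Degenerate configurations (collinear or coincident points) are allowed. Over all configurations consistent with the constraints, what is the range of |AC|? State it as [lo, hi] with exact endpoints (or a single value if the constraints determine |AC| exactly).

|AB| ∈ {8}
|BC| ∈ {12}
|AC| ∈ {4·√(13 - 6·√(3))}

|AC| = 4·√(13 - 6·√(3))  (≈ 6.4593)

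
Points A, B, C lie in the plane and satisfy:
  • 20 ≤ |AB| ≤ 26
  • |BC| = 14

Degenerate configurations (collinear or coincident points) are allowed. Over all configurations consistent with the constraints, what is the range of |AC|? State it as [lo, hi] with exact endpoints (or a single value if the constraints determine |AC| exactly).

|AB| ∈ [20, 26]
|BC| ∈ {14}
|AC| ∈ [6, 40]

|AC| ∈ [6, 40]  (≈ [6.0000, 40.0000])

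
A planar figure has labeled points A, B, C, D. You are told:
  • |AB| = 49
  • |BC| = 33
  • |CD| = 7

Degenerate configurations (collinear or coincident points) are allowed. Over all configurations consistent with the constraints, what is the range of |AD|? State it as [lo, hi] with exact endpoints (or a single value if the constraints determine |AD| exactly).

|AB| ∈ {49}
|BC| ∈ {33}
|CD| ∈ {7}
|AC| ∈ [16, 82]
|BD| ∈ [26, 40]
|AD| ∈ [9, 89]

|AD| ∈ [9, 89]  (≈ [9.0000, 89.0000])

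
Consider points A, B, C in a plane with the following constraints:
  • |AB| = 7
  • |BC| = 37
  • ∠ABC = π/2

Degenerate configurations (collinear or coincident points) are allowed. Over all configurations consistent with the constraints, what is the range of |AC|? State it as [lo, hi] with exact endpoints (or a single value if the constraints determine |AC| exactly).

|AB| ∈ {7}
|BC| ∈ {37}
|AC| ∈ {√(1418)}

|AC| = √(1418)  (≈ 37.6563)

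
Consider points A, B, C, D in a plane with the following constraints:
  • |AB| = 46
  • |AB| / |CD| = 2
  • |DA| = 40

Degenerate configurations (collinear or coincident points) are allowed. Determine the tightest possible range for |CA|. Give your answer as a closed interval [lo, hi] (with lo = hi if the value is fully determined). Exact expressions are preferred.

|CA| ∈ [17, 63]  (≈ [17.0000, 63.0000])

|AB| ∈ {46}
|AD| ∈ {40}
|CD| ∈ {23}
|BD| ∈ [6, 86]
|AC| ∈ [17, 63]
|BC| ∈ [0, 109]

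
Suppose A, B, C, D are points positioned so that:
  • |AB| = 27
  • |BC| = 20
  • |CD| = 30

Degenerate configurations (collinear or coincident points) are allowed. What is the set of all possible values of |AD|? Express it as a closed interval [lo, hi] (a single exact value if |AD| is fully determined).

|AB| ∈ {27}
|BC| ∈ {20}
|CD| ∈ {30}
|AC| ∈ [7, 47]
|BD| ∈ [10, 50]
|AD| ∈ [0, 77]

|AD| ∈ [0, 77]  (≈ [0.0000, 77.0000])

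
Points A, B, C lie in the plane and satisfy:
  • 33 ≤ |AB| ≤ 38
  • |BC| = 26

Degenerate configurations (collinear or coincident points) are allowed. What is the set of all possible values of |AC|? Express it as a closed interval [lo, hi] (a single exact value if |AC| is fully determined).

|AC| ∈ [7, 64]  (≈ [7.0000, 64.0000])

|AB| ∈ [33, 38]
|BC| ∈ {26}
|AC| ∈ [7, 64]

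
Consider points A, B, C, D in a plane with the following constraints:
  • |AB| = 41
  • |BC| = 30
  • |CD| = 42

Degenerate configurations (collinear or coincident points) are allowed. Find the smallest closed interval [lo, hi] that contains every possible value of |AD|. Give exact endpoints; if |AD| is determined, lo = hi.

|AD| ∈ [0, 113]  (≈ [0.0000, 113.0000])

|AB| ∈ {41}
|BC| ∈ {30}
|CD| ∈ {42}
|AC| ∈ [11, 71]
|BD| ∈ [12, 72]
|AD| ∈ [0, 113]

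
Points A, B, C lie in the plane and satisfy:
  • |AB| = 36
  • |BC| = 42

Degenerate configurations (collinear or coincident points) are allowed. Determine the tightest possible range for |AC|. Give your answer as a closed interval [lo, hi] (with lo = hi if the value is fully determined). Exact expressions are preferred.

|AB| ∈ {36}
|BC| ∈ {42}
|AC| ∈ [6, 78]

|AC| ∈ [6, 78]  (≈ [6.0000, 78.0000])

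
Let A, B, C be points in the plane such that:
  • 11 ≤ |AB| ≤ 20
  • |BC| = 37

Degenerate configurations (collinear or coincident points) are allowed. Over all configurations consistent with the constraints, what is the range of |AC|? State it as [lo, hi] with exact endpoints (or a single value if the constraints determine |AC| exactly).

|AB| ∈ [11, 20]
|BC| ∈ {37}
|AC| ∈ [17, 57]

|AC| ∈ [17, 57]  (≈ [17.0000, 57.0000])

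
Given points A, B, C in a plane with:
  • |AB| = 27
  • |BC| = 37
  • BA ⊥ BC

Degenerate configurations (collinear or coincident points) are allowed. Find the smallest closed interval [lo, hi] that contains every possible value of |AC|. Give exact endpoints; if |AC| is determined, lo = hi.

|AC| = √(2098)  (≈ 45.8039)

|AB| ∈ {27}
|BC| ∈ {37}
|AC| ∈ {√(2098)}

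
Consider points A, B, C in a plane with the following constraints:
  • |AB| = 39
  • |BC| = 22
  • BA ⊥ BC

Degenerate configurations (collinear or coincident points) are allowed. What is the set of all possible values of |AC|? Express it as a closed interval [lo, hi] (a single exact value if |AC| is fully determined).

|AB| ∈ {39}
|BC| ∈ {22}
|AC| ∈ {√(2005)}

|AC| = √(2005)  (≈ 44.7772)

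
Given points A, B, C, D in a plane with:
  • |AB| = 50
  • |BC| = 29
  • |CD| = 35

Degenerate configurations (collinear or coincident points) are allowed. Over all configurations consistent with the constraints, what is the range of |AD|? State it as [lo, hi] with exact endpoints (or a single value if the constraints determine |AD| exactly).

|AB| ∈ {50}
|BC| ∈ {29}
|CD| ∈ {35}
|AC| ∈ [21, 79]
|BD| ∈ [6, 64]
|AD| ∈ [0, 114]

|AD| ∈ [0, 114]  (≈ [0.0000, 114.0000])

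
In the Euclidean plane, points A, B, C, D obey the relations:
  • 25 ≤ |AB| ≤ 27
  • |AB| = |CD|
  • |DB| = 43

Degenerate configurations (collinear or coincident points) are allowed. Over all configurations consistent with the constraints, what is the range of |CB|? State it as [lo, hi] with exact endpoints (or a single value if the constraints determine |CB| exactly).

|AB| ∈ [25, 27]
|BD| ∈ {43}
|CD| ∈ [25, 27]
|AD| ∈ [16, 70]
|BC| ∈ [16, 70]
|AC| ∈ [0, 97]

|CB| ∈ [16, 70]  (≈ [16.0000, 70.0000])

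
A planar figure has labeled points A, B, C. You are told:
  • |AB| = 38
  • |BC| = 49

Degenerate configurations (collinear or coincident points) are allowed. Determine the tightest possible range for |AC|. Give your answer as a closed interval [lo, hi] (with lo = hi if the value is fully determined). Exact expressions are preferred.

|AC| ∈ [11, 87]  (≈ [11.0000, 87.0000])

|AB| ∈ {38}
|BC| ∈ {49}
|AC| ∈ [11, 87]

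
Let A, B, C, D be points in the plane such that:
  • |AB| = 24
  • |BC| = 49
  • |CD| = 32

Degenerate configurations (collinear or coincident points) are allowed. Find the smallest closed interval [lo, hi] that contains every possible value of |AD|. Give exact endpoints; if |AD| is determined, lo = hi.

|AB| ∈ {24}
|BC| ∈ {49}
|CD| ∈ {32}
|AC| ∈ [25, 73]
|BD| ∈ [17, 81]
|AD| ∈ [0, 105]

|AD| ∈ [0, 105]  (≈ [0.0000, 105.0000])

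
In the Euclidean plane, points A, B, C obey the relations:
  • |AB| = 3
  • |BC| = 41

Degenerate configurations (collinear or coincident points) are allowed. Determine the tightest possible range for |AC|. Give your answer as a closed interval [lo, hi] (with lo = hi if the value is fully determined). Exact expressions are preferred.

|AC| ∈ [38, 44]  (≈ [38.0000, 44.0000])

|AB| ∈ {3}
|BC| ∈ {41}
|AC| ∈ [38, 44]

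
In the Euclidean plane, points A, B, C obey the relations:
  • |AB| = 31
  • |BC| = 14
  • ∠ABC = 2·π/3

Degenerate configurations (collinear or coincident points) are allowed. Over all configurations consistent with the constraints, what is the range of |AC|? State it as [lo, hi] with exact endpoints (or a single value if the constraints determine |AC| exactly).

|AB| ∈ {31}
|BC| ∈ {14}
|AC| ∈ {√(1591)}

|AC| = √(1591)  (≈ 39.8873)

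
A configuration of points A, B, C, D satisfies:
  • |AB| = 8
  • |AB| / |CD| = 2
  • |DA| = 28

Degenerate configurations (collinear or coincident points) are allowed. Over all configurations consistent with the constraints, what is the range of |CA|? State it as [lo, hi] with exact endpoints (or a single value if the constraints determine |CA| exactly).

|CA| ∈ [24, 32]  (≈ [24.0000, 32.0000])

|AB| ∈ {8}
|AD| ∈ {28}
|CD| ∈ {4}
|BD| ∈ [20, 36]
|AC| ∈ [24, 32]
|BC| ∈ [16, 40]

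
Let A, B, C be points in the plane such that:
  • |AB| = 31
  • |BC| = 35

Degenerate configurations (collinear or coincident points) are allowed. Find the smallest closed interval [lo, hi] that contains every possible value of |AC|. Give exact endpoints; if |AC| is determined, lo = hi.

|AB| ∈ {31}
|BC| ∈ {35}
|AC| ∈ [4, 66]

|AC| ∈ [4, 66]  (≈ [4.0000, 66.0000])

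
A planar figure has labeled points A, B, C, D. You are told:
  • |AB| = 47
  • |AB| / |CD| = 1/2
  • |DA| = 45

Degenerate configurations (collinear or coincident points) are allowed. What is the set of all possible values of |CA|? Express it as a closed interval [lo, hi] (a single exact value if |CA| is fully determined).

|AB| ∈ {47}
|AD| ∈ {45}
|CD| ∈ {94}
|BD| ∈ [2, 92]
|AC| ∈ [49, 139]
|BC| ∈ [2, 186]

|CA| ∈ [49, 139]  (≈ [49.0000, 139.0000])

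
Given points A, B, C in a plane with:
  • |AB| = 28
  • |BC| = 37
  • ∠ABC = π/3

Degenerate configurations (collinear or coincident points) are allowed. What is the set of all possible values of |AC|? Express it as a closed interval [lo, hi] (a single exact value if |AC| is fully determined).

|AC| = √(1117)  (≈ 33.4215)

|AB| ∈ {28}
|BC| ∈ {37}
|AC| ∈ {√(1117)}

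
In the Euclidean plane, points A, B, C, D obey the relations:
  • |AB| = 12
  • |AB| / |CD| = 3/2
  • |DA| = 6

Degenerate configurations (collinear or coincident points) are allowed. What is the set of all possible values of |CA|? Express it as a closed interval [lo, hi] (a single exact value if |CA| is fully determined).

|CA| ∈ [2, 14]  (≈ [2.0000, 14.0000])

|AB| ∈ {12}
|AD| ∈ {6}
|CD| ∈ {8}
|BD| ∈ [6, 18]
|AC| ∈ [2, 14]
|BC| ∈ [0, 26]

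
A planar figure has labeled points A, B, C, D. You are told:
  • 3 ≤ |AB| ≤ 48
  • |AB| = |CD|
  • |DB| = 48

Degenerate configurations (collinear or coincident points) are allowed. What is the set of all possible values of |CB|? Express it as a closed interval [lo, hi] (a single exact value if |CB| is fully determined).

|CB| ∈ [0, 96]  (≈ [0.0000, 96.0000])

|AB| ∈ [3, 48]
|BD| ∈ {48}
|CD| ∈ [3, 48]
|AD| ∈ [0, 96]
|BC| ∈ [0, 96]
|AC| ∈ [0, 144]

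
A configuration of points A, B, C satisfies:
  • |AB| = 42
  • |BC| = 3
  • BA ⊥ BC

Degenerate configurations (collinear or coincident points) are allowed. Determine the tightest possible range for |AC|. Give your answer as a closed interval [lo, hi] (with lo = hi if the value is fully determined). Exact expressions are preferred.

|AB| ∈ {42}
|BC| ∈ {3}
|AC| ∈ {3·√(197)}

|AC| = 3·√(197)  (≈ 42.1070)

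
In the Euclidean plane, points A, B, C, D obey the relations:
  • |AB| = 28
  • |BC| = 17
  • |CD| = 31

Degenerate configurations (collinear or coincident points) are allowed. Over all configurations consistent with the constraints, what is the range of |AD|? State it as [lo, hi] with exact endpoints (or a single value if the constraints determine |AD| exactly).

|AB| ∈ {28}
|BC| ∈ {17}
|CD| ∈ {31}
|AC| ∈ [11, 45]
|BD| ∈ [14, 48]
|AD| ∈ [0, 76]

|AD| ∈ [0, 76]  (≈ [0.0000, 76.0000])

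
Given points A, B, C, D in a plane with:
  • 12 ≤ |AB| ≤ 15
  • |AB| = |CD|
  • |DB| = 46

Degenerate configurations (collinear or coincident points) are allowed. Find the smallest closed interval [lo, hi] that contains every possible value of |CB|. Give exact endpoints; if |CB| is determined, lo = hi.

|AB| ∈ [12, 15]
|BD| ∈ {46}
|CD| ∈ [12, 15]
|AD| ∈ [31, 61]
|BC| ∈ [31, 61]
|AC| ∈ [16, 76]

|CB| ∈ [31, 61]  (≈ [31.0000, 61.0000])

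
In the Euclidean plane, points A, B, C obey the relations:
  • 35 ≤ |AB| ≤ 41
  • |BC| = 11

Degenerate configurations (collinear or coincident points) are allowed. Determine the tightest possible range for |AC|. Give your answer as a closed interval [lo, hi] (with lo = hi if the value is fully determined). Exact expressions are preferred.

|AC| ∈ [24, 52]  (≈ [24.0000, 52.0000])

|AB| ∈ [35, 41]
|BC| ∈ {11}
|AC| ∈ [24, 52]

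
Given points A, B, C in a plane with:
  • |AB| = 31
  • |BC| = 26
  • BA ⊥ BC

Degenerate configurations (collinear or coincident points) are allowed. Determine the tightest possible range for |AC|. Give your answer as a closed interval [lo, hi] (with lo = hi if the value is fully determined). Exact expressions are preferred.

|AC| = √(1637)  (≈ 40.4599)

|AB| ∈ {31}
|BC| ∈ {26}
|AC| ∈ {√(1637)}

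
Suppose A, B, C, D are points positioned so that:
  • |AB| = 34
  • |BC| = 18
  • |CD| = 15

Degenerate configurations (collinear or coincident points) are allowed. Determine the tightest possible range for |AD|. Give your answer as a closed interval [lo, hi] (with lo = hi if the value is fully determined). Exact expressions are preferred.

|AB| ∈ {34}
|BC| ∈ {18}
|CD| ∈ {15}
|AC| ∈ [16, 52]
|BD| ∈ [3, 33]
|AD| ∈ [1, 67]

|AD| ∈ [1, 67]  (≈ [1.0000, 67.0000])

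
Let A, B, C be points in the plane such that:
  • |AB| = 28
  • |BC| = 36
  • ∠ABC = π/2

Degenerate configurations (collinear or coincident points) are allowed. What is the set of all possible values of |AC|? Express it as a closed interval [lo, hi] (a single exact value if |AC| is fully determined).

|AC| = 4·√(130)  (≈ 45.6070)

|AB| ∈ {28}
|BC| ∈ {36}
|AC| ∈ {4·√(130)}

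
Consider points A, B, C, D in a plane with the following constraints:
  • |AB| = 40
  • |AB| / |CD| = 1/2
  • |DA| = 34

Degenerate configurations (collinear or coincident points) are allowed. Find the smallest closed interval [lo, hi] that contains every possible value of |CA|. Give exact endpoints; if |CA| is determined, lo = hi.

|AB| ∈ {40}
|AD| ∈ {34}
|CD| ∈ {80}
|BD| ∈ [6, 74]
|AC| ∈ [46, 114]
|BC| ∈ [6, 154]

|CA| ∈ [46, 114]  (≈ [46.0000, 114.0000])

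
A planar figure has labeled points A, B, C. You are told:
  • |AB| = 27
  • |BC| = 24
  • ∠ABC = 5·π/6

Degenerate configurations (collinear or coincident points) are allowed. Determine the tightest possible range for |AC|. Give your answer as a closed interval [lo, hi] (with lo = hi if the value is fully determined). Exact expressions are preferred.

|AB| ∈ {27}
|BC| ∈ {24}
|AC| ∈ {3·√(72·√(3) + 145)}

|AC| = 3·√(72·√(3) + 145)  (≈ 49.2683)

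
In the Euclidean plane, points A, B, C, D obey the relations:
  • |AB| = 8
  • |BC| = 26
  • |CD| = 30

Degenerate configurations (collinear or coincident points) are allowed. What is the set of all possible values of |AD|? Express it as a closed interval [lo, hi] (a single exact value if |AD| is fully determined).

|AB| ∈ {8}
|BC| ∈ {26}
|CD| ∈ {30}
|AC| ∈ [18, 34]
|BD| ∈ [4, 56]
|AD| ∈ [0, 64]

|AD| ∈ [0, 64]  (≈ [0.0000, 64.0000])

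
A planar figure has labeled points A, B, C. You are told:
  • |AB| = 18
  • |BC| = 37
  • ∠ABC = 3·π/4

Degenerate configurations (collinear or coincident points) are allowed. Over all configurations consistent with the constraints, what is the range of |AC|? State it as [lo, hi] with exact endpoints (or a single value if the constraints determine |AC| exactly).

|AB| ∈ {18}
|BC| ∈ {37}
|AC| ∈ {√(666·√(2) + 1693)}

|AC| = √(666·√(2) + 1693)  (≈ 51.3309)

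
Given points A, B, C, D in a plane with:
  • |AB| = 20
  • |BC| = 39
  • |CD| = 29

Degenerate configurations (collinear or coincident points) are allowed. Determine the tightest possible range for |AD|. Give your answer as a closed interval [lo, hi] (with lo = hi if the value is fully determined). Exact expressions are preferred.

|AB| ∈ {20}
|BC| ∈ {39}
|CD| ∈ {29}
|AC| ∈ [19, 59]
|BD| ∈ [10, 68]
|AD| ∈ [0, 88]

|AD| ∈ [0, 88]  (≈ [0.0000, 88.0000])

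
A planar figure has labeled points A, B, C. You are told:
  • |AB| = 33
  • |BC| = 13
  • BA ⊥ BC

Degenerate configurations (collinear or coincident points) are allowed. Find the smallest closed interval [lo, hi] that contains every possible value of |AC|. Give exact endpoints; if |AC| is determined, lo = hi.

|AB| ∈ {33}
|BC| ∈ {13}
|AC| ∈ {√(1258)}

|AC| = √(1258)  (≈ 35.4683)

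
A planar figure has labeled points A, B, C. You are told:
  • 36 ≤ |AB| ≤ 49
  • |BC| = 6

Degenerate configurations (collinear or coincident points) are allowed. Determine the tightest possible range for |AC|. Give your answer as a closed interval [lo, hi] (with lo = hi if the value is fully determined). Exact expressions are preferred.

|AC| ∈ [30, 55]  (≈ [30.0000, 55.0000])

|AB| ∈ [36, 49]
|BC| ∈ {6}
|AC| ∈ [30, 55]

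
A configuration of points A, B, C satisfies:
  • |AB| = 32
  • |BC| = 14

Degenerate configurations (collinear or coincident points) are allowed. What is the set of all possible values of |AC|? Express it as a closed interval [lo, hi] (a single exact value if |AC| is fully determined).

|AB| ∈ {32}
|BC| ∈ {14}
|AC| ∈ [18, 46]

|AC| ∈ [18, 46]  (≈ [18.0000, 46.0000])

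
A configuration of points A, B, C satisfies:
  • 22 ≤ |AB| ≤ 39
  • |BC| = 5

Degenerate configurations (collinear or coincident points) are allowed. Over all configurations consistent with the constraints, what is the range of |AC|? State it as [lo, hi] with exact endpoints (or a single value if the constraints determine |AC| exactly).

|AC| ∈ [17, 44]  (≈ [17.0000, 44.0000])

|AB| ∈ [22, 39]
|BC| ∈ {5}
|AC| ∈ [17, 44]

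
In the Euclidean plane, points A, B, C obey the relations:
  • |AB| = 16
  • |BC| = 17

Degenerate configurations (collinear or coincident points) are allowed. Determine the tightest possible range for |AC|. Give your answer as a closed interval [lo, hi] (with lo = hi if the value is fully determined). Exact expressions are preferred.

|AC| ∈ [1, 33]  (≈ [1.0000, 33.0000])

|AB| ∈ {16}
|BC| ∈ {17}
|AC| ∈ [1, 33]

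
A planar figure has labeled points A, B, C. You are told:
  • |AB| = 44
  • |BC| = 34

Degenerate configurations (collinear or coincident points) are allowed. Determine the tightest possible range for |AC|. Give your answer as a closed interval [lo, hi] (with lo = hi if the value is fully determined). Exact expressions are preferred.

|AC| ∈ [10, 78]  (≈ [10.0000, 78.0000])

|AB| ∈ {44}
|BC| ∈ {34}
|AC| ∈ [10, 78]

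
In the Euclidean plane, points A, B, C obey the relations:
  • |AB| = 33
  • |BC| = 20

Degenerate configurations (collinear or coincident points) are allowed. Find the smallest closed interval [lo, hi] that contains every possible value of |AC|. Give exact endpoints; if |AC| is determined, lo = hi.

|AB| ∈ {33}
|BC| ∈ {20}
|AC| ∈ [13, 53]

|AC| ∈ [13, 53]  (≈ [13.0000, 53.0000])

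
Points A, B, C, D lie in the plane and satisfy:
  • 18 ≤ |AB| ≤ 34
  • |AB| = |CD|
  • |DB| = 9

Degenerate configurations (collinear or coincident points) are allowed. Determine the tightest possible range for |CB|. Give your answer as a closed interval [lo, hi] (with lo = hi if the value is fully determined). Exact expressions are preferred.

|AB| ∈ [18, 34]
|BD| ∈ {9}
|CD| ∈ [18, 34]
|AD| ∈ [9, 43]
|BC| ∈ [9, 43]
|AC| ∈ [0, 77]

|CB| ∈ [9, 43]  (≈ [9.0000, 43.0000])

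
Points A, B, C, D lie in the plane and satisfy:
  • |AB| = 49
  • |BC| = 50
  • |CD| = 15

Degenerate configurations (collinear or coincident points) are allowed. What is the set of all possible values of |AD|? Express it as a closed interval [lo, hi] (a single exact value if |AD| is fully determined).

|AB| ∈ {49}
|BC| ∈ {50}
|CD| ∈ {15}
|AC| ∈ [1, 99]
|BD| ∈ [35, 65]
|AD| ∈ [0, 114]

|AD| ∈ [0, 114]  (≈ [0.0000, 114.0000])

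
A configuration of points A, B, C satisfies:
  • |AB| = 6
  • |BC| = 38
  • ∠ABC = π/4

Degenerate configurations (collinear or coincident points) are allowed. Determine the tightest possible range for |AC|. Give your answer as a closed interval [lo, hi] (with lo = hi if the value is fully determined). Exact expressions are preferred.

|AB| ∈ {6}
|BC| ∈ {38}
|AC| ∈ {2·√(370 - 57·√(2))}

|AC| = 2·√(370 - 57·√(2))  (≈ 34.0229)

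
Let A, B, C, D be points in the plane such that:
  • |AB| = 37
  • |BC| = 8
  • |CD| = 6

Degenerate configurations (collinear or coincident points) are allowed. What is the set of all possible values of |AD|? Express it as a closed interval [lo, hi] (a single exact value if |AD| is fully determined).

|AD| ∈ [23, 51]  (≈ [23.0000, 51.0000])

|AB| ∈ {37}
|BC| ∈ {8}
|CD| ∈ {6}
|AC| ∈ [29, 45]
|BD| ∈ [2, 14]
|AD| ∈ [23, 51]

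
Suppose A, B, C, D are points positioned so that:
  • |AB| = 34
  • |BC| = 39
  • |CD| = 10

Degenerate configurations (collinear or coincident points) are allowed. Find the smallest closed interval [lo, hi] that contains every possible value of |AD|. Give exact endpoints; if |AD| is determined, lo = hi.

|AB| ∈ {34}
|BC| ∈ {39}
|CD| ∈ {10}
|AC| ∈ [5, 73]
|BD| ∈ [29, 49]
|AD| ∈ [0, 83]

|AD| ∈ [0, 83]  (≈ [0.0000, 83.0000])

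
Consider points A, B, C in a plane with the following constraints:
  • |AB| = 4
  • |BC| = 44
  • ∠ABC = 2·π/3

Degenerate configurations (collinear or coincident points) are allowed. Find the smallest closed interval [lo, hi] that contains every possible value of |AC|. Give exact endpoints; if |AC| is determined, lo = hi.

|AC| = 4·√(133)  (≈ 46.1303)

|AB| ∈ {4}
|BC| ∈ {44}
|AC| ∈ {4·√(133)}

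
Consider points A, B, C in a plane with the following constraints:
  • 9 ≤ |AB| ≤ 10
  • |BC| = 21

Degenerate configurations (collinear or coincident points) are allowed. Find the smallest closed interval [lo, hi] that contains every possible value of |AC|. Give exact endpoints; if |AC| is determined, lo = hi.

|AC| ∈ [11, 31]  (≈ [11.0000, 31.0000])

|AB| ∈ [9, 10]
|BC| ∈ {21}
|AC| ∈ [11, 31]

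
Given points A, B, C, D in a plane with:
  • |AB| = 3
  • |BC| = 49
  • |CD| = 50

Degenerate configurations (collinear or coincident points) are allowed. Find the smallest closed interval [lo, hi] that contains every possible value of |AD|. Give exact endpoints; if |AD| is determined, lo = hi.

|AB| ∈ {3}
|BC| ∈ {49}
|CD| ∈ {50}
|AC| ∈ [46, 52]
|BD| ∈ [1, 99]
|AD| ∈ [0, 102]

|AD| ∈ [0, 102]  (≈ [0.0000, 102.0000])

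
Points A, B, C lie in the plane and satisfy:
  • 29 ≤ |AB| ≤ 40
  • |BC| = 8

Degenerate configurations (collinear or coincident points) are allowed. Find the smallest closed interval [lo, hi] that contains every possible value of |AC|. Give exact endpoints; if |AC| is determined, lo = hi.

|AB| ∈ [29, 40]
|BC| ∈ {8}
|AC| ∈ [21, 48]

|AC| ∈ [21, 48]  (≈ [21.0000, 48.0000])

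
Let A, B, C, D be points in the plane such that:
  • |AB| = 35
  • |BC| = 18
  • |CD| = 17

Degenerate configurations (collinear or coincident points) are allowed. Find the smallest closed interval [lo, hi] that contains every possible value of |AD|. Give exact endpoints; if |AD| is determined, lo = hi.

|AD| ∈ [0, 70]  (≈ [0.0000, 70.0000])

|AB| ∈ {35}
|BC| ∈ {18}
|CD| ∈ {17}
|AC| ∈ [17, 53]
|BD| ∈ [1, 35]
|AD| ∈ [0, 70]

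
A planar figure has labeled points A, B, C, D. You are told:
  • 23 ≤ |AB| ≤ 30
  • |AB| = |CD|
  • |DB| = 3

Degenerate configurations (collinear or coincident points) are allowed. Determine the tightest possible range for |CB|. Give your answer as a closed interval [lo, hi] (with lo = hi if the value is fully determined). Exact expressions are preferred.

|CB| ∈ [20, 33]  (≈ [20.0000, 33.0000])

|AB| ∈ [23, 30]
|BD| ∈ {3}
|CD| ∈ [23, 30]
|AD| ∈ [20, 33]
|BC| ∈ [20, 33]
|AC| ∈ [0, 63]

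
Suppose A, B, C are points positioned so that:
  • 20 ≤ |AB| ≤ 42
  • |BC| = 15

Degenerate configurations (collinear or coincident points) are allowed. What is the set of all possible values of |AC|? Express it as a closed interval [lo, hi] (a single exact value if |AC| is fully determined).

|AB| ∈ [20, 42]
|BC| ∈ {15}
|AC| ∈ [5, 57]

|AC| ∈ [5, 57]  (≈ [5.0000, 57.0000])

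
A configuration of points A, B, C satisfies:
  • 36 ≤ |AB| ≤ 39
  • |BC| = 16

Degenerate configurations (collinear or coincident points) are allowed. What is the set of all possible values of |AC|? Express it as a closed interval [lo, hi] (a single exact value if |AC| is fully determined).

|AB| ∈ [36, 39]
|BC| ∈ {16}
|AC| ∈ [20, 55]

|AC| ∈ [20, 55]  (≈ [20.0000, 55.0000])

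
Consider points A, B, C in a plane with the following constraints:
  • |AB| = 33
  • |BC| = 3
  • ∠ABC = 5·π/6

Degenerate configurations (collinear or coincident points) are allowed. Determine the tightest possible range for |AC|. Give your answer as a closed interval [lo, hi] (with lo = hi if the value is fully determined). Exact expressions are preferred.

|AC| = 3·√(11·√(3) + 122)  (≈ 35.6297)

|AB| ∈ {33}
|BC| ∈ {3}
|AC| ∈ {3·√(11·√(3) + 122)}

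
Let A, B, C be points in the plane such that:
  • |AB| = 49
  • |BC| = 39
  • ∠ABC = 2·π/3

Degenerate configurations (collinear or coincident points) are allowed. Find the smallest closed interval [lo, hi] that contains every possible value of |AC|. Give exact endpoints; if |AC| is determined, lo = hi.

|AC| = √(5833)  (≈ 76.3741)

|AB| ∈ {49}
|BC| ∈ {39}
|AC| ∈ {√(5833)}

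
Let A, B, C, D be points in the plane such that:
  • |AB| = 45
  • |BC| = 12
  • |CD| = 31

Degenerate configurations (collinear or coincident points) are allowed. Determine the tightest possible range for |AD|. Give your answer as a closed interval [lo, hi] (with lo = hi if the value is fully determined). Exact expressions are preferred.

|AD| ∈ [2, 88]  (≈ [2.0000, 88.0000])

|AB| ∈ {45}
|BC| ∈ {12}
|CD| ∈ {31}
|AC| ∈ [33, 57]
|BD| ∈ [19, 43]
|AD| ∈ [2, 88]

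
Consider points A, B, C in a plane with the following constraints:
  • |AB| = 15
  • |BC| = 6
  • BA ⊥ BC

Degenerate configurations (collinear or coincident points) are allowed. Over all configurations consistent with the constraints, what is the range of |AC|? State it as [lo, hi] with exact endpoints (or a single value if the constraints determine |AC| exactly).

|AB| ∈ {15}
|BC| ∈ {6}
|AC| ∈ {3·√(29)}

|AC| = 3·√(29)  (≈ 16.1555)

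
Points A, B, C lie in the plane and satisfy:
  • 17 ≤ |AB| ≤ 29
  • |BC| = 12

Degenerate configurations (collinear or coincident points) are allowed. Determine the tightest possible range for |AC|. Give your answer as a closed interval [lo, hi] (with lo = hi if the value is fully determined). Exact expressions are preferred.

|AB| ∈ [17, 29]
|BC| ∈ {12}
|AC| ∈ [5, 41]

|AC| ∈ [5, 41]  (≈ [5.0000, 41.0000])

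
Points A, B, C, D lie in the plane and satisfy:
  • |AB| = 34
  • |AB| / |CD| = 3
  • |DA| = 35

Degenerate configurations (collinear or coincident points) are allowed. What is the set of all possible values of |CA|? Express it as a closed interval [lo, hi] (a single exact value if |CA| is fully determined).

|CA| ∈ [71/3, 139/3]  (≈ [23.6667, 46.3333])

|AB| ∈ {34}
|AD| ∈ {35}
|CD| ∈ {34/3}
|BD| ∈ [1, 69]
|AC| ∈ [71/3, 139/3]
|BC| ∈ [0, 241/3]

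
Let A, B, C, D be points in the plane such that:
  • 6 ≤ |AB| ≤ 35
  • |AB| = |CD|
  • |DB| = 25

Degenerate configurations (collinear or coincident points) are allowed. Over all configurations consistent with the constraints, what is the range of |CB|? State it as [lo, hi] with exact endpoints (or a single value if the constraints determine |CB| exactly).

|CB| ∈ [0, 60]  (≈ [0.0000, 60.0000])

|AB| ∈ [6, 35]
|BD| ∈ {25}
|CD| ∈ [6, 35]
|AD| ∈ [0, 60]
|BC| ∈ [0, 60]
|AC| ∈ [0, 95]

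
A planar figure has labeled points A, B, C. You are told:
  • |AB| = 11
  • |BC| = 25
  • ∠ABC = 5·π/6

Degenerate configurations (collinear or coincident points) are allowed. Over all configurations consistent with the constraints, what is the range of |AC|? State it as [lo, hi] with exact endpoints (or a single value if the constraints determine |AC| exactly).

|AC| = √(275·√(3) + 746)  (≈ 34.9616)

|AB| ∈ {11}
|BC| ∈ {25}
|AC| ∈ {√(275·√(3) + 746)}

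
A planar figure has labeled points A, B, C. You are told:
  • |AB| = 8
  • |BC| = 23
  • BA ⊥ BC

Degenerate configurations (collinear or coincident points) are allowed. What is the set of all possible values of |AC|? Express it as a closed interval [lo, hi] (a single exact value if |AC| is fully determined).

|AB| ∈ {8}
|BC| ∈ {23}
|AC| ∈ {√(593)}

|AC| = √(593)  (≈ 24.3516)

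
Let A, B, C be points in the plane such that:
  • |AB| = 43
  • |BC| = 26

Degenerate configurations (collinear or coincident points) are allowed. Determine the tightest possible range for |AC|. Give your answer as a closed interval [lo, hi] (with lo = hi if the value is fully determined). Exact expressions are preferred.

|AC| ∈ [17, 69]  (≈ [17.0000, 69.0000])

|AB| ∈ {43}
|BC| ∈ {26}
|AC| ∈ [17, 69]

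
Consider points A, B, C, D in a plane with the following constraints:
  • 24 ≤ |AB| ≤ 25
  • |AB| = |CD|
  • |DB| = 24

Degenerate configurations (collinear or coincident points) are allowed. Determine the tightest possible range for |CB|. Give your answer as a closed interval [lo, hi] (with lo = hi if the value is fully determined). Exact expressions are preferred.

|CB| ∈ [0, 49]  (≈ [0.0000, 49.0000])

|AB| ∈ [24, 25]
|BD| ∈ {24}
|CD| ∈ [24, 25]
|AD| ∈ [0, 49]
|BC| ∈ [0, 49]
|AC| ∈ [0, 74]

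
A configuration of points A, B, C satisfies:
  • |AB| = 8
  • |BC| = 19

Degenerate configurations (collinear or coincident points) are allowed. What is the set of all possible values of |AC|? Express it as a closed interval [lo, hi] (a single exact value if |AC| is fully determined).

|AB| ∈ {8}
|BC| ∈ {19}
|AC| ∈ [11, 27]

|AC| ∈ [11, 27]  (≈ [11.0000, 27.0000])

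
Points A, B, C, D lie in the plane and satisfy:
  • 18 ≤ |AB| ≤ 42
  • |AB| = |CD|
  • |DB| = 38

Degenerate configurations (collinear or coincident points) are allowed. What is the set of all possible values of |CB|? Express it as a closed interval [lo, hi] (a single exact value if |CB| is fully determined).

|AB| ∈ [18, 42]
|BD| ∈ {38}
|CD| ∈ [18, 42]
|AD| ∈ [0, 80]
|BC| ∈ [0, 80]
|AC| ∈ [0, 122]

|CB| ∈ [0, 80]  (≈ [0.0000, 80.0000])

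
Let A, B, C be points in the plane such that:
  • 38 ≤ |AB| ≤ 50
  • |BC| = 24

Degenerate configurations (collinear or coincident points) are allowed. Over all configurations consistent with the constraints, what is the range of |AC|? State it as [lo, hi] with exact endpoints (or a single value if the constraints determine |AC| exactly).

|AC| ∈ [14, 74]  (≈ [14.0000, 74.0000])

|AB| ∈ [38, 50]
|BC| ∈ {24}
|AC| ∈ [14, 74]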